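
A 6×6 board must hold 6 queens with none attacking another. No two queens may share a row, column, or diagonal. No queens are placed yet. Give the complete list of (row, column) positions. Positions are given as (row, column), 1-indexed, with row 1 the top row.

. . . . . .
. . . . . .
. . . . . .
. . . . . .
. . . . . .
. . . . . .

(1,4) (2,1) (3,5) (4,2) (5,6) (6,3)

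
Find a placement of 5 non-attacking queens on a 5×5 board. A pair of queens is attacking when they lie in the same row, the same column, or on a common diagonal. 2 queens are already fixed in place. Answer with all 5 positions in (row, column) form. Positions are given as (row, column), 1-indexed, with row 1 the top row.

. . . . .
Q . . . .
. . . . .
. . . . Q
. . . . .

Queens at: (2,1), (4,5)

(1,4) (2,1) (3,3) (4,5) (5,2)

Row 1: attacked by (2,1)→{1,2}; (4,5)→{2,5}. Safe: 3, 4. Place at column 4.
Row 3: attacked by (1,4)→{2,4}; (2,1)→{1,2}; (4,5)→{4,5}. Safe: 3. Place at column 3.
Row 5: attacked by (1,4)→{4}; (2,1)→{1,4}; (3,3)→{1,3,5}; (4,5)→{4,5}. Safe: 2. Place at column 2.
Columns [4, 1, 3, 5, 2], r−c [-3, 1, 0, -1, 3], r+c [5, 3, 6, 9, 7] are all distinct, so no two queens attack.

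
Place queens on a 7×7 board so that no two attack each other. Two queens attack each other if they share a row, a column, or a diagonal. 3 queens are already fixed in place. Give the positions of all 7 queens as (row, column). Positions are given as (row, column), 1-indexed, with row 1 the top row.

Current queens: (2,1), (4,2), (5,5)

Row 1: attacked by (2,1)→{1,2}; (4,2)→{2,5}; (5,5)→{1,5}. Safe: 3, 4, 6, 7. Place at column 3.
Row 3: attacked by (1,3)→{1,3,5}; (2,1)→{1,2}; (4,2)→{1,2,3}; (5,5)→{3,5,7}. Safe: 4, 6. Place at column 6.
Row 6: attacked by (1,3)→{3}; (2,1)→{1,5}; (3,6)→{3,6}; (4,2)→{2,4}; (5,5)→{4,5,6}. Safe: 7. Place at column 7.
Row 7: attacked by (1,3)→{3}; (2,1)→{1,6}; (3,6)→{2,6}; (4,2)→{2,5}; (5,5)→{3,5,7}; (6,7)→{6,7}. Safe: 4. Place at column 4.
Columns [3, 1, 6, 2, 5, 7, 4], r−c [-2, 1, -3, 2, 0, -1, 3], r+c [4, 3, 9, 6, 10, 13, 11] are all distinct, so no two queens attack.

(1,3) (2,1) (3,6) (4,2) (5,5) (6,7) (7,4)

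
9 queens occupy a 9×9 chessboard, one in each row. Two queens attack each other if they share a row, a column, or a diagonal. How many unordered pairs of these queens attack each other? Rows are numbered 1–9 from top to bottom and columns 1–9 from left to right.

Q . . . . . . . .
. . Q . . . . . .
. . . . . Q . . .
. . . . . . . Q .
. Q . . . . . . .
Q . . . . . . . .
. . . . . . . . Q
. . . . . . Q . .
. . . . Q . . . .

Same column: (1,1)–(6,1) (column 1).
Same diagonal: (5,2)–(6,1) (|5−6| = |2−1| = 1).
Total attacking pairs: 2.

2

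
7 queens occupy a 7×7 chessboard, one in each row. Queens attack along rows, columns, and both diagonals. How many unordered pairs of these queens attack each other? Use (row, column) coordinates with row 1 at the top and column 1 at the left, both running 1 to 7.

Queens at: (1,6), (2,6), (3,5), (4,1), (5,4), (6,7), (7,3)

2

Same column: (1,6)–(2,6) (column 6).
Same diagonal: (2,6)–(3,5) (|2−3| = |6−5| = 1).
Total attacking pairs: 2.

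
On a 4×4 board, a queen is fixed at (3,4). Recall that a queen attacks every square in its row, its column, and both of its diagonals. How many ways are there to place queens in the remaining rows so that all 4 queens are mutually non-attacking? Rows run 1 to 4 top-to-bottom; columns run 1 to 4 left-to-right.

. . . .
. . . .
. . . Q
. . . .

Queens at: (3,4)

1

Branch on row 1: col 1 → 0; col 3 → 1.
Sum: 0 + 1 = 1.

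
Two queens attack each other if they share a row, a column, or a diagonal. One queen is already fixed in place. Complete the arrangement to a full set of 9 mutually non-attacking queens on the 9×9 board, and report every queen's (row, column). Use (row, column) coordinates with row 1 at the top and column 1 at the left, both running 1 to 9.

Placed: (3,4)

(1,3) (2,8) (3,4) (4,7) (5,9) (6,2) (7,5) (8,1) (9,6)

Row 1: attacked by (3,4)→{2,4,6}. Safe: 1, 3, 5, 7, 8, 9. Place at column 3.
Row 2: attacked by (1,3)→{2,3,4}; (3,4)→{3,4,5}. Safe: 1, 6, 7, 8, 9. Place at column 8.
Row 4: attacked by (1,3)→{3,6}; (2,8)→{6,8}; (3,4)→{3,4,5}. Safe: 1, 2, 7, 9. Place at column 7.
Row 5: attacked by (1,3)→{3,7}; (2,8)→{5,8}; (3,4)→{2,4,6}; (4,7)→{6,7,8}. Safe: 1, 9. Place at column 9.
Row 6: attacked by (1,3)→{3,8}; (2,8)→{4,8}; (3,4)→{1,4,7}; (4,7)→{5,7,9}; (5,9)→{8,9}. Safe: 2, 6. Place at column 2.
Row 7: attacked by (1,3)→{3,9}; (2,8)→{3,8}; (3,4)→{4,8}; (4,7)→{4,7}; (5,9)→{7,9}; (6,2)→{1,2,3}. Safe: 5, 6. Place at column 5.
Row 8: attacked by (1,3)→{3}; (2,8)→{2,8}; (3,4)→{4,9}; (4,7)→{3,7}; (5,9)→{6,9}; (6,2)→{2,4}; (7,5)→{4,5,6}. Safe: 1. Place at column 1.
Row 9: attacked by (1,3)→{3}; (2,8)→{1,8}; (3,4)→{4}; (4,7)→{2,7}; (5,9)→{5,9}; (6,2)→{2,5}; (7,5)→{3,5,7}; (8,1)→{1,2}. Safe: 6. Place at column 6.
Columns [3, 8, 4, 7, 9, 2, 5, 1, 6], r−c [-2, -6, -1, -3, -4, 4, 2, 7, 3], r+c [4, 10, 7, 11, 14, 8, 12, 9, 15] are all distinct, so no two queens attack.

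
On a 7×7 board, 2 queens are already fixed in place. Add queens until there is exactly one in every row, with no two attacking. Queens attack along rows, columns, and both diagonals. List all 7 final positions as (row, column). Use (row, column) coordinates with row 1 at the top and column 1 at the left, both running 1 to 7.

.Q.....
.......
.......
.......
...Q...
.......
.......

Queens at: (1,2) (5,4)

(1,2) (2,6) (3,3) (4,7) (5,4) (6,1) (7,5)

Row 2: attacked by (1,2)→{1,2,3}; (5,4)→{1,4,7}. Safe: 5, 6. Place at column 6.
Row 3: attacked by (1,2)→{2,4}; (2,6)→{5,6,7}; (5,4)→{2,4,6}. Safe: 1, 3. Place at column 3.
Row 4: attacked by (1,2)→{2,5}; (2,6)→{4,6}; (3,3)→{2,3,4}; (5,4)→{3,4,5}. Safe: 1, 7. Place at column 7.
Row 6: attacked by (1,2)→{2,7}; (2,6)→{2,6}; (3,3)→{3,6}; (4,7)→{5,7}; (5,4)→{3,4,5}. Safe: 1. Place at column 1.
Row 7: attacked by (1,2)→{2}; (2,6)→{1,6}; (3,3)→{3,7}; (4,7)→{4,7}; (5,4)→{2,4,6}; (6,1)→{1,2}. Safe: 5. Place at column 5.
Columns [2, 6, 3, 7, 4, 1, 5], r−c [-1, -4, 0, -3, 1, 5, 2], r+c [3, 8, 6, 11, 9, 7, 12] are all distinct, so no two queens attack.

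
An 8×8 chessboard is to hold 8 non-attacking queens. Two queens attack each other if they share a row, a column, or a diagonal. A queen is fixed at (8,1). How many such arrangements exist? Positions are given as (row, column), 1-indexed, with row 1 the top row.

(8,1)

4

Branch on row 1: col 2 → 0; col 3 → 2; col 4 → 1; col 5 → 1; col 6 → 0; col 7 → 0.
Sum: 0 + 2 + 1 + 1 + 0 + 0 = 4.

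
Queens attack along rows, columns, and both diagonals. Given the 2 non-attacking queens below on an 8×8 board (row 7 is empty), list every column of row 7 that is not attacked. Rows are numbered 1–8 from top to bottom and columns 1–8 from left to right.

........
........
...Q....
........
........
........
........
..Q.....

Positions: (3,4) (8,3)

(3,4) attacks row 7 at column 4 and diagonals 8.
(8,3) attacks row 7 at column 3 and diagonals 2, 4.
Attacked columns: {2, 3, 4, 8}. Safe: {1, 5, 6, 7}.

columns 1, 5, 6, 7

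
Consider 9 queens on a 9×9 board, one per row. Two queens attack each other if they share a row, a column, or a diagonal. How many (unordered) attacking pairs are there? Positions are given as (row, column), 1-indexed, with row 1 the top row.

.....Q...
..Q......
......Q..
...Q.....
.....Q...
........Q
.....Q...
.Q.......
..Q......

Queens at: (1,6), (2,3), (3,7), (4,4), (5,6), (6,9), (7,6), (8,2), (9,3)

Same column: (1,6)–(5,6) (column 6); (1,6)–(7,6) (column 6); (2,3)–(9,3) (column 3); (5,6)–(7,6) (column 6).
Same diagonal: (2,3)–(5,6) (|2−5| = |3−6| = 3); (3,7)–(8,2) (|3−8| = |7−2| = 5); (8,2)–(9,3) (|8−9| = |2−3| = 1).
Total attacking pairs: 7.

7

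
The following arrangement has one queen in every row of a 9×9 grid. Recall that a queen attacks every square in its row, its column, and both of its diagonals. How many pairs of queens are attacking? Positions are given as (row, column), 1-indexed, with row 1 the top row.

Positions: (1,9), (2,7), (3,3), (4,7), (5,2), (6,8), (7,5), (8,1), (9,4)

2

Same column: (2,7)–(4,7) (column 7).
Same diagonal: (2,7)–(8,1) (|2−8| = |7−1| = 6).
Total attacking pairs: 2.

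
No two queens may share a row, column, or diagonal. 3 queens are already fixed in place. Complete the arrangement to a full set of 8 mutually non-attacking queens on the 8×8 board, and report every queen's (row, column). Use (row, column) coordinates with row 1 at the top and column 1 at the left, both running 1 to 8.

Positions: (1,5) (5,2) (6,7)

(1,5) (2,1) (3,8) (4,4) (5,2) (6,7) (7,3) (8,6)

Row 2: attacked by (1,5)→{4,5,6}; (5,2)→{2,5}; (6,7)→{3,7}. Safe: 1, 8. Place at column 1.
Row 3: attacked by (1,5)→{3,5,7}; (2,1)→{1,2}; (5,2)→{2,4}; (6,7)→{4,7}. Safe: 6, 8. Place at column 8.
Row 4: attacked by (1,5)→{2,5,8}; (2,1)→{1,3}; (3,8)→{7,8}; (5,2)→{1,2,3}; (6,7)→{5,7}. Safe: 4, 6. Place at column 4.
Row 7: attacked by (1,5)→{5}; (2,1)→{1,6}; (3,8)→{4,8}; (4,4)→{1,4,7}; (5,2)→{2,4}; (6,7)→{6,7,8}. Safe: 3. Place at column 3.
Row 8: attacked by (1,5)→{5}; (2,1)→{1,7}; (3,8)→{3,8}; (4,4)→{4,8}; (5,2)→{2,5}; (6,7)→{5,7}; (7,3)→{2,3,4}. Safe: 6. Place at column 6.
Columns [5, 1, 8, 4, 2, 7, 3, 6], r−c [-4, 1, -5, 0, 3, -1, 4, 2], r+c [6, 3, 11, 8, 7, 13, 10, 14] are all distinct, so no two queens attack.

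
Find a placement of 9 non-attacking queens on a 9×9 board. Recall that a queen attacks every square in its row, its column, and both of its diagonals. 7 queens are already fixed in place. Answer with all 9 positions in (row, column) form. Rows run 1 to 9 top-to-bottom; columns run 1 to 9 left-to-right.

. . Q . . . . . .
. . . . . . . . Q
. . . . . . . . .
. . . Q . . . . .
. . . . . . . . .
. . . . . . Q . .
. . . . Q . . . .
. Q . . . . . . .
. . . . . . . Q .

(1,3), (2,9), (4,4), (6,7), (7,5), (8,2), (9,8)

Row 3: attacked by (1,3)→{1,3,5}; (2,9)→{8,9}; (4,4)→{3,4,5}; (6,7)→{4,7}; (7,5)→{1,5,9}; (8,2)→{2,7}; (9,8)→{2,8}. Safe: 6. Place at column 6.
Row 5: attacked by (1,3)→{3,7}; (2,9)→{6,9}; (3,6)→{4,6,8}; (4,4)→{3,4,5}; (6,7)→{6,7,8}; (7,5)→{3,5,7}; (8,2)→{2,5}; (9,8)→{4,8}. Safe: 1. Place at column 1.
Columns [3, 9, 6, 4, 1, 7, 5, 2, 8], r−c [-2, -7, -3, 0, 4, -1, 2, 6, 1], r+c [4, 11, 9, 8, 6, 13, 12, 10, 17] are all distinct, so no two queens attack.

(1,3) (2,9) (3,6) (4,4) (5,1) (6,7) (7,5) (8,2) (9,8)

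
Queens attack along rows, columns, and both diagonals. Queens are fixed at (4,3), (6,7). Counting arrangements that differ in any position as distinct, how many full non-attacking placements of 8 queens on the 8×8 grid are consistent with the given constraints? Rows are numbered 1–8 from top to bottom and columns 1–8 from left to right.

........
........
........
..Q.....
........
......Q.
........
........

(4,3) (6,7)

Branch on row 1: col 1 → 0; col 4 → 2; col 5 → 0; col 8 → 1.
Sum: 0 + 2 + 0 + 1 = 3.

3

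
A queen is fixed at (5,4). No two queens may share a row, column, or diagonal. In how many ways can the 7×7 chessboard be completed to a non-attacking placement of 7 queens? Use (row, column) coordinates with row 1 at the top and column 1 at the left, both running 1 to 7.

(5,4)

4

Branch on row 1: col 1 → 0; col 2 → 1; col 3 → 1; col 5 → 1; col 6 → 1; col 7 → 0.
Sum: 0 + 1 + 1 + 1 + 1 + 0 = 4.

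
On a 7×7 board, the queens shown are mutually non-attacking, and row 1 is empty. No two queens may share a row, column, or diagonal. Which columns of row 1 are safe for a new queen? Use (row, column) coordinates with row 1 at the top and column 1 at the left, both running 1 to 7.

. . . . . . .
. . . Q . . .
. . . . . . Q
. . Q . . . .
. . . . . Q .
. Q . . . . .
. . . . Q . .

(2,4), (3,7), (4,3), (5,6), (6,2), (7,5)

columns 1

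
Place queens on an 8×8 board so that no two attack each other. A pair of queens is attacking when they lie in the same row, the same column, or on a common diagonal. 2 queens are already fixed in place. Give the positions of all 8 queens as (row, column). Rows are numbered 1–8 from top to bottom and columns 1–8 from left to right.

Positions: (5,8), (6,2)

(1,6) (2,4) (3,1) (4,5) (5,8) (6,2) (7,7) (8,3)

Row 1: attacked by (5,8)→{4,8}; (6,2)→{2,7}. Safe: 1, 3, 5, 6. Place at column 6.
Row 2: attacked by (1,6)→{5,6,7}; (5,8)→{5,8}; (6,2)→{2,6}. Safe: 1, 3, 4. Place at column 4.
Row 3: attacked by (1,6)→{4,6,8}; (2,4)→{3,4,5}; (5,8)→{6,8}; (6,2)→{2,5}. Safe: 1, 7. Place at column 1.
Row 4: attacked by (1,6)→{3,6}; (2,4)→{2,4,6}; (3,1)→{1,2}; (5,8)→{7,8}; (6,2)→{2,4}. Safe: 5. Place at column 5.
Row 7: attacked by (1,6)→{6}; (2,4)→{4}; (3,1)→{1,5}; (4,5)→{2,5,8}; (5,8)→{6,8}; (6,2)→{1,2,3}. Safe: 7. Place at column 7.
Row 8: attacked by (1,6)→{6}; (2,4)→{4}; (3,1)→{1,6}; (4,5)→{1,5}; (5,8)→{5,8}; (6,2)→{2,4}; (7,7)→{6,7,8}. Safe: 3. Place at column 3.
Columns [6, 4, 1, 5, 8, 2, 7, 3], r−c [-5, -2, 2, -1, -3, 4, 0, 5], r+c [7, 6, 4, 9, 13, 8, 14, 11] are all distinct, so no two queens attack.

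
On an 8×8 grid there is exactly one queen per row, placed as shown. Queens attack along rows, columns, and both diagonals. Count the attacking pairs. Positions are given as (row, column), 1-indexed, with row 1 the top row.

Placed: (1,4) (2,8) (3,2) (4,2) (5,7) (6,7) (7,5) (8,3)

5

Same column: (3,2)–(4,2) (column 2); (5,7)–(6,7) (column 7).
Same diagonal: (1,4)–(3,2) (|1−3| = |4−2| = 2); (4,2)–(7,5) (|4−7| = |2−5| = 3); (5,7)–(7,5) (|5−7| = |7−5| = 2).
Total attacking pairs: 5.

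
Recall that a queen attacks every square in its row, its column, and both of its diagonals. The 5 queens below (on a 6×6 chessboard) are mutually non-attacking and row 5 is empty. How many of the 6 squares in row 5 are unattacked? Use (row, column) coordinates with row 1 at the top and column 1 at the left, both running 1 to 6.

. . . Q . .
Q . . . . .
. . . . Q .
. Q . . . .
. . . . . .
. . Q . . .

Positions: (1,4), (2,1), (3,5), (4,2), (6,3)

(1,4) attacks row 5 at column 4.
(2,1) attacks row 5 at column 1 and diagonals 4.
(3,5) attacks row 5 at column 5 and diagonals 3.
(4,2) attacks row 5 at column 2 and diagonals 1, 3.
(6,3) attacks row 5 at column 3 and diagonals 2, 4.
Attacked columns: {1, 2, 3, 4, 5}. Safe: {6}.

1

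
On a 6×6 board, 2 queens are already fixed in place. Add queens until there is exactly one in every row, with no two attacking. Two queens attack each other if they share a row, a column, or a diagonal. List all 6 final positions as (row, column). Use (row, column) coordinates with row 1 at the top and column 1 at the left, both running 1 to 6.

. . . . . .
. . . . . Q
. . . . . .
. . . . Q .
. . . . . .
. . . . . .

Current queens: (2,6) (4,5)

(1,3) (2,6) (3,2) (4,5) (5,1) (6,4)

Row 1: attacked by (2,6)→{5,6}; (4,5)→{2,5}. Safe: 1, 3, 4. Place at column 3.
Row 3: attacked by (1,3)→{1,3,5}; (2,6)→{5,6}; (4,5)→{4,5,6}. Safe: 2. Place at column 2.
Row 5: attacked by (1,3)→{3}; (2,6)→{3,6}; (3,2)→{2,4}; (4,5)→{4,5,6}. Safe: 1. Place at column 1.
Row 6: attacked by (1,3)→{3}; (2,6)→{2,6}; (3,2)→{2,5}; (4,5)→{3,5}; (5,1)→{1,2}. Safe: 4. Place at column 4.
Columns [3, 6, 2, 5, 1, 4], r−c [-2, -4, 1, -1, 4, 2], r+c [4, 8, 5, 9, 6, 10] are all distinct, so no two queens attack.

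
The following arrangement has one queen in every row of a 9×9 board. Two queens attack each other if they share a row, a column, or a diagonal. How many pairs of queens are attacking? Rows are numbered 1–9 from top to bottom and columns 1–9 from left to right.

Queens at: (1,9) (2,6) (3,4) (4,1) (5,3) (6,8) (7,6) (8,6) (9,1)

8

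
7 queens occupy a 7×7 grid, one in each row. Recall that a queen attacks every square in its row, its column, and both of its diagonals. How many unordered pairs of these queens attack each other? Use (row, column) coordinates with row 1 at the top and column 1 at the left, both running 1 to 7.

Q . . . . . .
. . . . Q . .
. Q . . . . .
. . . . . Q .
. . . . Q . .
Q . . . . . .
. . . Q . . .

5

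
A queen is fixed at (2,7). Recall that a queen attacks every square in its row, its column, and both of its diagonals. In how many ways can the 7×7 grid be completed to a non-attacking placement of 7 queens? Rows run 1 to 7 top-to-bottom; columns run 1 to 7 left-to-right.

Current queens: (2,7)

7

Branch on row 1: col 1 → 0; col 2 → 1; col 3 → 2; col 4 → 2; col 5 → 2.
Sum: 0 + 1 + 2 + 2 + 2 = 7.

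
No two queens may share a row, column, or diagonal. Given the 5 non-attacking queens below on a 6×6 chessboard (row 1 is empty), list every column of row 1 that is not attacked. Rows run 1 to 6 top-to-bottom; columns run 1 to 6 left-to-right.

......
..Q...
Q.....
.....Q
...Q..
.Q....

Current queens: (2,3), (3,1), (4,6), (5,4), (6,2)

columns 5

(2,3) attacks row 1 at column 3 and diagonals 2, 4.
(3,1) attacks row 1 at column 1 and diagonals 3.
(4,6) attacks row 1 at column 6 and diagonals 3.
(5,4) attacks row 1 at column 4.
(6,2) attacks row 1 at column 2.
Attacked columns: {1, 2, 3, 4, 6}. Safe: {5}.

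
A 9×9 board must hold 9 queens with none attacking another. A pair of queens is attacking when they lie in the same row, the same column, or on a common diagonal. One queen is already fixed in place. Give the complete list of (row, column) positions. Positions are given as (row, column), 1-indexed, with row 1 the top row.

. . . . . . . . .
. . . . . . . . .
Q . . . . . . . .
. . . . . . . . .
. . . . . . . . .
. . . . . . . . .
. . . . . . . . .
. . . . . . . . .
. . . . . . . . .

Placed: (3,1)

Row 1: attacked by (3,1)→{1,3}. Safe: 2, 4, 5, 6, 7, 8, 9. Place at column 2.
Row 2: attacked by (1,2)→{1,2,3}; (3,1)→{1,2}. Safe: 4, 5, 6, 7, 8, 9. Place at column 8.
Row 4: attacked by (1,2)→{2,5}; (2,8)→{6,8}; (3,1)→{1,2}. Safe: 3, 4, 7, 9. Place at column 4.
Row 5: attacked by (1,2)→{2,6}; (2,8)→{5,8}; (3,1)→{1,3}; (4,4)→{3,4,5}. Safe: 7, 9. Place at column 7.
Row 6: attacked by (1,2)→{2,7}; (2,8)→{4,8}; (3,1)→{1,4}; (4,4)→{2,4,6}; (5,7)→{6,7,8}. Safe: 3, 5, 9. Place at column 9.
Row 7: attacked by (1,2)→{2,8}; (2,8)→{3,8}; (3,1)→{1,5}; (4,4)→{1,4,7}; (5,7)→{5,7,9}; (6,9)→{8,9}. Safe: 6. Place at column 6.
Row 8: attacked by (1,2)→{2,9}; (2,8)→{2,8}; (3,1)→{1,6}; (4,4)→{4,8}; (5,7)→{4,7}; (6,9)→{7,9}; (7,6)→{5,6,7}. Safe: 3. Place at column 3.
Row 9: attacked by (1,2)→{2}; (2,8)→{1,8}; (3,1)→{1,7}; (4,4)→{4,9}; (5,7)→{3,7}; (6,9)→{6,9}; (7,6)→{4,6,8}; (8,3)→{2,3,4}. Safe: 5. Place at column 5.
Columns [2, 8, 1, 4, 7, 9, 6, 3, 5], r−c [-1, -6, 2, 0, -2, -3, 1, 5, 4], r+c [3, 10, 4, 8, 12, 15, 13, 11, 14] are all distinct, so no two queens attack.

(1,2) (2,8) (3,1) (4,4) (5,7) (6,9) (7,6) (8,3) (9,5)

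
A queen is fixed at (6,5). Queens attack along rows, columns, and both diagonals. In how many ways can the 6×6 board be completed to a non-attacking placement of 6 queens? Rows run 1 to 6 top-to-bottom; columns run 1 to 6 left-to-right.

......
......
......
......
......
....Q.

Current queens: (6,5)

1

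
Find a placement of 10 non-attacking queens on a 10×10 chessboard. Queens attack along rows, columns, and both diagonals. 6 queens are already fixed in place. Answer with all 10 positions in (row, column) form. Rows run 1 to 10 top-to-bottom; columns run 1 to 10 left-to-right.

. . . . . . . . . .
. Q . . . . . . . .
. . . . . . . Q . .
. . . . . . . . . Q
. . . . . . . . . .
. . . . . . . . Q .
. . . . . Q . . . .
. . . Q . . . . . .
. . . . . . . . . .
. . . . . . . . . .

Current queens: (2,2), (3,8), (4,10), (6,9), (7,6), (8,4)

Row 1: attacked by (2,2)→{1,2,3}; (3,8)→{6,8,10}; (4,10)→{7,10}; (6,9)→{4,9}; (7,6)→{6}; (8,4)→{4}. Safe: 5. Place at column 5.
Row 5: attacked by (1,5)→{1,5,9}; (2,2)→{2,5}; (3,8)→{6,8,10}; (4,10)→{9,10}; (6,9)→{8,9,10}; (7,6)→{4,6,8}; (8,4)→{1,4,7}. Safe: 3. Place at column 3.
Row 9: attacked by (1,5)→{5}; (2,2)→{2,9}; (3,8)→{2,8}; (4,10)→{5,10}; (5,3)→{3,7}; (6,9)→{6,9}; (7,6)→{4,6,8}; (8,4)→{3,4,5}. Safe: 1. Place at column 1.
Row 10: attacked by (1,5)→{5}; (2,2)→{2,10}; (3,8)→{1,8}; (4,10)→{4,10}; (5,3)→{3,8}; (6,9)→{5,9}; (7,6)→{3,6,9}; (8,4)→{2,4,6}; (9,1)→{1,2}. Safe: 7. Place at column 7.
Columns [5, 2, 8, 10, 3, 9, 6, 4, 1, 7], r−c [-4, 0, -5, -6, 2, -3, 1, 4, 8, 3], r+c [6, 4, 11, 14, 8, 15, 13, 12, 10, 17] are all distinct, so no two queens attack.

(1,5) (2,2) (3,8) (4,10) (5,3) (6,9) (7,6) (8,4) (9,1) (10,7)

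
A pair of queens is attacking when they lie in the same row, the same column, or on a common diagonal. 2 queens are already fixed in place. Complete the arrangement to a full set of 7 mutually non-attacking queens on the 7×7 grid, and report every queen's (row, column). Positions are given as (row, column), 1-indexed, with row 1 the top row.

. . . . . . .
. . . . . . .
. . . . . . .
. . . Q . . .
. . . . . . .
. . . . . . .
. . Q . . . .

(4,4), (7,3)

Row 1: attacked by (4,4)→{1,4,7}; (7,3)→{3}. Safe: 2, 5, 6. Place at column 5.
Row 2: attacked by (1,5)→{4,5,6}; (4,4)→{2,4,6}; (7,3)→{3}. Safe: 1, 7. Place at column 1.
Row 3: attacked by (1,5)→{3,5,7}; (2,1)→{1,2}; (4,4)→{3,4,5}; (7,3)→{3,7}. Safe: 6. Place at column 6.
Row 5: attacked by (1,5)→{1,5}; (2,1)→{1,4}; (3,6)→{4,6}; (4,4)→{3,4,5}; (7,3)→{1,3,5}. Safe: 2, 7. Place at column 2.
Row 6: attacked by (1,5)→{5}; (2,1)→{1,5}; (3,6)→{3,6}; (4,4)→{2,4,6}; (5,2)→{1,2,3}; (7,3)→{2,3,4}. Safe: 7. Place at column 7.
Columns [5, 1, 6, 4, 2, 7, 3], r−c [-4, 1, -3, 0, 3, -1, 4], r+c [6, 3, 9, 8, 7, 13, 10] are all distinct, so no two queens attack.

(1,5) (2,1) (3,6) (4,4) (5,2) (6,7) (7,3)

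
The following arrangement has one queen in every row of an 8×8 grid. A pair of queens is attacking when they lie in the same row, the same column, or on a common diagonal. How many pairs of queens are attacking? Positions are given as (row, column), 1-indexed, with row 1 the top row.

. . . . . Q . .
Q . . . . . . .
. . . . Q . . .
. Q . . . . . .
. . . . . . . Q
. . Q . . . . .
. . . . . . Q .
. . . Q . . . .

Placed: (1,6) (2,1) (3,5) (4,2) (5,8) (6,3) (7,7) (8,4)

0

All columns are distinct and no two queens satisfy |Δrow| = |Δcol|, so no pair attacks.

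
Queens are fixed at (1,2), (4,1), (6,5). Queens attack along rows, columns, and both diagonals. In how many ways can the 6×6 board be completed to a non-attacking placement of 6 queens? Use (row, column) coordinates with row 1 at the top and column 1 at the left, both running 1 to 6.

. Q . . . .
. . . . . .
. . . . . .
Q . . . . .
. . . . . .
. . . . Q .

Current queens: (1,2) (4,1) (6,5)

1

Branch on row 2: col 4 → 1; col 6 → 0.
Sum: 1 + 0 = 1.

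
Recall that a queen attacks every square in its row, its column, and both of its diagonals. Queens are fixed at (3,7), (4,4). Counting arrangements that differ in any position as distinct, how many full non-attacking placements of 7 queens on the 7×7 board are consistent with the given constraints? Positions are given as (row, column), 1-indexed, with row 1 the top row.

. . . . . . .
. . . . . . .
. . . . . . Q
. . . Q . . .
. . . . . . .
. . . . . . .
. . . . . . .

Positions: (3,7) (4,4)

2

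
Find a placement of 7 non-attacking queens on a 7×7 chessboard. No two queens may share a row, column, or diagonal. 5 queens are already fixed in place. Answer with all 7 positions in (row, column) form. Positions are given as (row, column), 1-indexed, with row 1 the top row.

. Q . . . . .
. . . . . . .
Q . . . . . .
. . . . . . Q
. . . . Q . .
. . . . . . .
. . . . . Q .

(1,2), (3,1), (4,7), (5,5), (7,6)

(1,2) (2,4) (3,1) (4,7) (5,5) (6,3) (7,6)

Row 2: attacked by (1,2)→{1,2,3}; (3,1)→{1,2}; (4,7)→{5,7}; (5,5)→{2,5}; (7,6)→{1,6}. Safe: 4. Place at column 4.
Row 6: attacked by (1,2)→{2,7}; (2,4)→{4}; (3,1)→{1,4}; (4,7)→{5,7}; (5,5)→{4,5,6}; (7,6)→{5,6,7}. Safe: 3. Place at column 3.
Columns [2, 4, 1, 7, 5, 3, 6], r−c [-1, -2, 2, -3, 0, 3, 1], r+c [3, 6, 4, 11, 10, 9, 13] are all distinct, so no two queens attack.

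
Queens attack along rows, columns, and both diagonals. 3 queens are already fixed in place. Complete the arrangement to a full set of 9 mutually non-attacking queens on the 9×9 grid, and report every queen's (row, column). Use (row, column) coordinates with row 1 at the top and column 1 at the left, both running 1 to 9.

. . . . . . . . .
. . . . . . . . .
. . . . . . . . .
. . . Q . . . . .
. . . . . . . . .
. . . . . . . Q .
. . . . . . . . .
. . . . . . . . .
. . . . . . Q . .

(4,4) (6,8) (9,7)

(1,5) (2,1) (3,6) (4,4) (5,2) (6,8) (7,3) (8,9) (9,7)

Row 1: attacked by (4,4)→{1,4,7}; (6,8)→{3,8}; (9,7)→{7}. Safe: 2, 5, 6, 9. Place at column 5.
Row 2: attacked by (1,5)→{4,5,6}; (4,4)→{2,4,6}; (6,8)→{4,8}; (9,7)→{7}. Safe: 1, 3, 9. Place at column 1.
Row 3: attacked by (1,5)→{3,5,7}; (2,1)→{1,2}; (4,4)→{3,4,5}; (6,8)→{5,8}; (9,7)→{1,7}. Safe: 6, 9. Place at column 6.
Row 5: attacked by (1,5)→{1,5,9}; (2,1)→{1,4}; (3,6)→{4,6,8}; (4,4)→{3,4,5}; (6,8)→{7,8,9}; (9,7)→{3,7}. Safe: 2. Place at column 2.
Row 7: attacked by (1,5)→{5}; (2,1)→{1,6}; (3,6)→{2,6}; (4,4)→{1,4,7}; (5,2)→{2,4}; (6,8)→{7,8,9}; (9,7)→{5,7,9}. Safe: 3. Place at column 3.
Row 8: attacked by (1,5)→{5}; (2,1)→{1,7}; (3,6)→{1,6}; (4,4)→{4,8}; (5,2)→{2,5}; (6,8)→{6,8}; (7,3)→{2,3,4}; (9,7)→{6,7,8}. Safe: 9. Place at column 9.
Columns [5, 1, 6, 4, 2, 8, 3, 9, 7], r−c [-4, 1, -3, 0, 3, -2, 4, -1, 2], r+c [6, 3, 9, 8, 7, 14, 10, 17, 16] are all distinct, so no two queens attack.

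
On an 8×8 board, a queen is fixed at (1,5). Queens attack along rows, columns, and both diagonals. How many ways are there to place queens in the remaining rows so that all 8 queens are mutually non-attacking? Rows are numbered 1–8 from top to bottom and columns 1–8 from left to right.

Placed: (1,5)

18

Branch on row 2: col 1 → 3; col 2 → 4; col 3 → 3; col 7 → 6; col 8 → 2.
Sum: 3 + 4 + 3 + 6 + 2 = 18.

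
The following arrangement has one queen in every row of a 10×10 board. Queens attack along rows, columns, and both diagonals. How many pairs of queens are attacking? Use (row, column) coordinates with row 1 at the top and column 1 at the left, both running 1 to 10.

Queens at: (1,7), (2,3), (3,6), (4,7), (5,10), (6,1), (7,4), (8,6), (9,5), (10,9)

5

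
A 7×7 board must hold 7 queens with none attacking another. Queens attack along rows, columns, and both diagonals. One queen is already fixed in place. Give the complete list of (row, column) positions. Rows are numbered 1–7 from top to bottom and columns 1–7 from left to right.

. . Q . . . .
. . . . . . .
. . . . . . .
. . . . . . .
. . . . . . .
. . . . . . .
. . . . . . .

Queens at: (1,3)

(1,3) (2,6) (3,2) (4,5) (5,1) (6,4) (7,7)

Row 2: attacked by (1,3)→{2,3,4}. Safe: 1, 5, 6, 7. Place at column 6.
Row 3: attacked by (1,3)→{1,3,5}; (2,6)→{5,6,7}. Safe: 2, 4. Place at column 2.
Row 4: attacked by (1,3)→{3,6}; (2,6)→{4,6}; (3,2)→{1,2,3}. Safe: 5, 7. Place at column 5.
Row 5: attacked by (1,3)→{3,7}; (2,6)→{3,6}; (3,2)→{2,4}; (4,5)→{4,5,6}. Safe: 1. Place at column 1.
Row 6: attacked by (1,3)→{3}; (2,6)→{2,6}; (3,2)→{2,5}; (4,5)→{3,5,7}; (5,1)→{1,2}. Safe: 4. Place at column 4.
Row 7: attacked by (1,3)→{3}; (2,6)→{1,6}; (3,2)→{2,6}; (4,5)→{2,5}; (5,1)→{1,3}; (6,4)→{3,4,5}. Safe: 7. Place at column 7.
Columns [3, 6, 2, 5, 1, 4, 7], r−c [-2, -4, 1, -1, 4, 2, 0], r+c [4, 8, 5, 9, 6, 10, 14] are all distinct, so no two queens attack.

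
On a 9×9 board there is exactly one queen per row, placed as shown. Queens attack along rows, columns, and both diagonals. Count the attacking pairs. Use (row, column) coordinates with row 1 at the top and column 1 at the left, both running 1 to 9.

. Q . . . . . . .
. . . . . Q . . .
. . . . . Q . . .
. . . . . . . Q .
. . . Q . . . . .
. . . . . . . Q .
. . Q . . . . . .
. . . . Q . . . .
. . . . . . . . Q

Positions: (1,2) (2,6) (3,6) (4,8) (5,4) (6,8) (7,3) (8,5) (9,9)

Same column: (2,6)–(3,6) (column 6); (4,8)–(6,8) (column 8).
Same diagonal: (2,6)–(4,8) (|2−4| = |6−8| = 2); (3,6)–(5,4) (|3−5| = |6−4| = 2).
Total attacking pairs: 4.

4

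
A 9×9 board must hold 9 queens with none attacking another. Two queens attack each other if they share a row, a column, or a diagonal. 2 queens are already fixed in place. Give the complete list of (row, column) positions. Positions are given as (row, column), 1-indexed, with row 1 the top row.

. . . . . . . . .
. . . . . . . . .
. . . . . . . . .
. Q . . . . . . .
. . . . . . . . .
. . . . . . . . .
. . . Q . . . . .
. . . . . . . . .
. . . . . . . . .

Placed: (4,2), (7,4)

(1,6) (2,1) (3,5) (4,2) (5,9) (6,7) (7,4) (8,8) (9,3)

Row 1: attacked by (4,2)→{2,5}; (7,4)→{4}. Safe: 1, 3, 6, 7, 8, 9. Place at column 6.
Row 2: attacked by (1,6)→{5,6,7}; (4,2)→{2,4}; (7,4)→{4,9}. Safe: 1, 3, 8. Place at column 1.
Row 3: attacked by (1,6)→{4,6,8}; (2,1)→{1,2}; (4,2)→{1,2,3}; (7,4)→{4,8}. Safe: 5, 7, 9. Place at column 5.
Row 5: attacked by (1,6)→{2,6}; (2,1)→{1,4}; (3,5)→{3,5,7}; (4,2)→{1,2,3}; (7,4)→{2,4,6}. Safe: 8, 9. Place at column 9.
Row 6: attacked by (1,6)→{1,6}; (2,1)→{1,5}; (3,5)→{2,5,8}; (4,2)→{2,4}; (5,9)→{8,9}; (7,4)→{3,4,5}. Safe: 7. Place at column 7.
Row 8: attacked by (1,6)→{6}; (2,1)→{1,7}; (3,5)→{5}; (4,2)→{2,6}; (5,9)→{6,9}; (6,7)→{5,7,9}; (7,4)→{3,4,5}. Safe: 8. Place at column 8.
Row 9: attacked by (1,6)→{6}; (2,1)→{1,8}; (3,5)→{5}; (4,2)→{2,7}; (5,9)→{5,9}; (6,7)→{4,7}; (7,4)→{2,4,6}; (8,8)→{7,8,9}. Safe: 3. Place at column 3.
Columns [6, 1, 5, 2, 9, 7, 4, 8, 3], r−c [-5, 1, -2, 2, -4, -1, 3, 0, 6], r+c [7, 3, 8, 6, 14, 13, 11, 16, 12] are all distinct, so no two queens attack.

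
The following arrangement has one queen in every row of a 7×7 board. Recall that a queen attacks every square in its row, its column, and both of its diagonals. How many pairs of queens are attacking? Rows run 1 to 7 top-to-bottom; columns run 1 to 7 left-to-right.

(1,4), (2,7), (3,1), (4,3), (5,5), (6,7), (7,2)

Same column: (2,7)–(6,7) (column 7).
Same diagonal: (2,7)–(7,2) (|2−7| = |7−2| = 5).
Total attacking pairs: 2.

2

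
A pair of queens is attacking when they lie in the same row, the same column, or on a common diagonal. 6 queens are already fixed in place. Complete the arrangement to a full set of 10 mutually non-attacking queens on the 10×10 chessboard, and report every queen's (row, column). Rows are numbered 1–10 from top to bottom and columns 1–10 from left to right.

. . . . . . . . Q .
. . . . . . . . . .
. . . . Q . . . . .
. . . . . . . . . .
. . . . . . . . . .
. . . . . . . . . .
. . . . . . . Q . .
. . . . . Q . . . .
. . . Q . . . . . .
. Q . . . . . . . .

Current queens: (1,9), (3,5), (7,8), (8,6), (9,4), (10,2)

Row 2: attacked by (1,9)→{8,9,10}; (3,5)→{4,5,6}; (7,8)→{3,8}; (8,6)→{6}; (9,4)→{4}; (10,2)→{2,10}. Safe: 1, 7. Place at column 7.
Row 4: attacked by (1,9)→{6,9}; (2,7)→{5,7,9}; (3,5)→{4,5,6}; (7,8)→{5,8}; (8,6)→{2,6,10}; (9,4)→{4,9}; (10,2)→{2,8}. Safe: 1, 3. Place at column 3.
Row 5: attacked by (1,9)→{5,9}; (2,7)→{4,7,10}; (3,5)→{3,5,7}; (4,3)→{2,3,4}; (7,8)→{6,8,10}; (8,6)→{3,6,9}; (9,4)→{4,8}; (10,2)→{2,7}. Safe: 1. Place at column 1.
Row 6: attacked by (1,9)→{4,9}; (2,7)→{3,7}; (3,5)→{2,5,8}; (4,3)→{1,3,5}; (5,1)→{1,2}; (7,8)→{7,8,9}; (8,6)→{4,6,8}; (9,4)→{1,4,7}; (10,2)→{2,6}. Safe: 10. Place at column 10.
Columns [9, 7, 5, 3, 1, 10, 8, 6, 4, 2], r−c [-8, -5, -2, 1, 4, -4, -1, 2, 5, 8], r+c [10, 9, 8, 7, 6, 16, 15, 14, 13, 12] are all distinct, so no two queens attack.

(1,9) (2,7) (3,5) (4,3) (5,1) (6,10) (7,8) (8,6) (9,4) (10,2)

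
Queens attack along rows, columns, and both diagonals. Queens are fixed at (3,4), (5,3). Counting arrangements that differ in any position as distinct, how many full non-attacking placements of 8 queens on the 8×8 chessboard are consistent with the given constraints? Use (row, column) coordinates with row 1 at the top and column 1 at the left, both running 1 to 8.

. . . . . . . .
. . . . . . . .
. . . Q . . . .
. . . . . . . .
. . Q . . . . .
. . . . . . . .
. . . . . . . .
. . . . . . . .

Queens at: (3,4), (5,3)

Branch on row 1: col 1 → 0; col 5 → 3; col 8 → 0.
Sum: 0 + 3 + 0 = 3.

3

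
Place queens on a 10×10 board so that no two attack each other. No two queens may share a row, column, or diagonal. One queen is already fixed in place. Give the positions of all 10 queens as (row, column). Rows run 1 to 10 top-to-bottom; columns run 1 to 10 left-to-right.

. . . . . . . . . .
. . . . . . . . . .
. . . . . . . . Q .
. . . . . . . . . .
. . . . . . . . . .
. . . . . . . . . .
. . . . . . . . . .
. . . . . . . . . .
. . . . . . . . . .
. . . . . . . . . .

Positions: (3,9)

(1,1) (2,3) (3,9) (4,7) (5,10) (6,4) (7,2) (8,5) (9,8) (10,6)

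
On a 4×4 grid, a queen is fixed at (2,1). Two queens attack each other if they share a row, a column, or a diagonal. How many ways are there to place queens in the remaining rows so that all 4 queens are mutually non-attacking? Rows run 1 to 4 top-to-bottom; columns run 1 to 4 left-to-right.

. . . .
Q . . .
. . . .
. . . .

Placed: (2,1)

1

Branch on row 1: col 3 → 1; col 4 → 0.
Sum: 1 + 0 = 1.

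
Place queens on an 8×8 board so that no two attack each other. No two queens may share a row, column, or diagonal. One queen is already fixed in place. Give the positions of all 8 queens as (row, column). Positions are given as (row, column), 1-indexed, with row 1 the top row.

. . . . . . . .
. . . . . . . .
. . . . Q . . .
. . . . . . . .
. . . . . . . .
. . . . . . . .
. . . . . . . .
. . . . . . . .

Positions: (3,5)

Row 1: attacked by (3,5)→{3,5,7}. Safe: 1, 2, 4, 6, 8. Place at column 8.
Row 2: attacked by (1,8)→{7,8}; (3,5)→{4,5,6}. Safe: 1, 2, 3. Place at column 2.
Row 4: attacked by (1,8)→{5,8}; (2,2)→{2,4}; (3,5)→{4,5,6}. Safe: 1, 3, 7. Place at column 3.
Row 5: attacked by (1,8)→{4,8}; (2,2)→{2,5}; (3,5)→{3,5,7}; (4,3)→{2,3,4}. Safe: 1, 6. Place at column 1.
Row 6: attacked by (1,8)→{3,8}; (2,2)→{2,6}; (3,5)→{2,5,8}; (4,3)→{1,3,5}; (5,1)→{1,2}. Safe: 4, 7. Place at column 7.
Row 7: attacked by (1,8)→{2,8}; (2,2)→{2,7}; (3,5)→{1,5}; (4,3)→{3,6}; (5,1)→{1,3}; (6,7)→{6,7,8}. Safe: 4. Place at column 4.
Row 8: attacked by (1,8)→{1,8}; (2,2)→{2,8}; (3,5)→{5}; (4,3)→{3,7}; (5,1)→{1,4}; (6,7)→{5,7}; (7,4)→{3,4,5}. Safe: 6. Place at column 6.
Columns [8, 2, 5, 3, 1, 7, 4, 6], r−c [-7, 0, -2, 1, 4, -1, 3, 2], r+c [9, 4, 8, 7, 6, 13, 11, 14] are all distinct, so no two queens attack.

(1,8) (2,2) (3,5) (4,3) (5,1) (6,7) (7,4) (8,6)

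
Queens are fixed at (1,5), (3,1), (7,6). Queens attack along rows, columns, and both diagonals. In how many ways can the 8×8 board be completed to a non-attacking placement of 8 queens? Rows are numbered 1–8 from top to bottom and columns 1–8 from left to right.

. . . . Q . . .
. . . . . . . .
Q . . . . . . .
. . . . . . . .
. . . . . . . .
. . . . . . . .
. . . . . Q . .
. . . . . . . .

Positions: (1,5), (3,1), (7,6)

Branch on row 2: col 3 → 1; col 7 → 1; col 8 → 0.
Sum: 1 + 1 + 0 = 2.

2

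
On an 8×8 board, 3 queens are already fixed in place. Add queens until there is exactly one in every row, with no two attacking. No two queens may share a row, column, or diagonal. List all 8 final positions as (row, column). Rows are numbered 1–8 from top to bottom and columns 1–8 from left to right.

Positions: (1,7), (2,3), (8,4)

Row 3: attacked by (1,7)→{5,7}; (2,3)→{2,3,4}; (8,4)→{4}. Safe: 1, 6, 8. Place at column 8.
Row 4: attacked by (1,7)→{4,7}; (2,3)→{1,3,5}; (3,8)→{7,8}; (8,4)→{4,8}. Safe: 2, 6. Place at column 2.
Row 5: attacked by (1,7)→{3,7}; (2,3)→{3,6}; (3,8)→{6,8}; (4,2)→{1,2,3}; (8,4)→{1,4,7}. Safe: 5. Place at column 5.
Row 6: attacked by (1,7)→{2,7}; (2,3)→{3,7}; (3,8)→{5,8}; (4,2)→{2,4}; (5,5)→{4,5,6}; (8,4)→{2,4,6}. Safe: 1. Place at column 1.
Row 7: attacked by (1,7)→{1,7}; (2,3)→{3,8}; (3,8)→{4,8}; (4,2)→{2,5}; (5,5)→{3,5,7}; (6,1)→{1,2}; (8,4)→{3,4,5}. Safe: 6. Place at column 6.
Columns [7, 3, 8, 2, 5, 1, 6, 4], r−c [-6, -1, -5, 2, 0, 5, 1, 4], r+c [8, 5, 11, 6, 10, 7, 13, 12] are all distinct, so no two queens attack.

(1,7) (2,3) (3,8) (4,2) (5,5) (6,1) (7,6) (8,4)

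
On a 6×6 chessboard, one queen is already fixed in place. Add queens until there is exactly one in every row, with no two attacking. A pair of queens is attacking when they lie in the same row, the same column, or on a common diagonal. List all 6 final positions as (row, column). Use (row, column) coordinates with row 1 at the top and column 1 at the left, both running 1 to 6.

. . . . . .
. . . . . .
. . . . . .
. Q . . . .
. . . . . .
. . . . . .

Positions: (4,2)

(1,4) (2,1) (3,5) (4,2) (5,6) (6,3)

Row 1: attacked by (4,2)→{2,5}. Safe: 1, 3, 4, 6. Place at column 4.
Row 2: attacked by (1,4)→{3,4,5}; (4,2)→{2,4}. Safe: 1, 6. Place at column 1.
Row 3: attacked by (1,4)→{2,4,6}; (2,1)→{1,2}; (4,2)→{1,2,3}. Safe: 5. Place at column 5.
Row 5: attacked by (1,4)→{4}; (2,1)→{1,4}; (3,5)→{3,5}; (4,2)→{1,2,3}. Safe: 6. Place at column 6.
Row 6: attacked by (1,4)→{4}; (2,1)→{1,5}; (3,5)→{2,5}; (4,2)→{2,4}; (5,6)→{5,6}. Safe: 3. Place at column 3.
Columns [4, 1, 5, 2, 6, 3], r−c [-3, 1, -2, 2, -1, 3], r+c [5, 3, 8, 6, 11, 9] are all distinct, so no two queens attack.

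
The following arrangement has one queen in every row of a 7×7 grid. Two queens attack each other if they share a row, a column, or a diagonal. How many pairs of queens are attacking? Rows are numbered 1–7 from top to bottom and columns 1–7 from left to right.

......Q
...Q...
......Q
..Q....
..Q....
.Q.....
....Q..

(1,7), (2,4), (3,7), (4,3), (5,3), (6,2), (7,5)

Same column: (1,7)–(3,7) (column 7); (4,3)–(5,3) (column 3).
Same diagonal: (1,7)–(5,3) (|1−5| = |7−3| = 4); (1,7)–(6,2) (|1−6| = |7−2| = 5); (5,3)–(6,2) (|5−6| = |3−2| = 1); (5,3)–(7,5) (|5−7| = |3−5| = 2).
Total attacking pairs: 6.

6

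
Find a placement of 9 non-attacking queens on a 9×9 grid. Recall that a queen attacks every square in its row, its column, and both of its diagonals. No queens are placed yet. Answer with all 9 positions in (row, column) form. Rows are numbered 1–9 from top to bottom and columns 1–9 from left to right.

(1,6) (2,4) (3,2) (4,7) (5,9) (6,3) (7,5) (8,8) (9,1)

Row 1: Safe: 1, 2, 3, 4, 5, 6, 7, 8, 9. Place at column 6.
Row 2: attacked by (1,6)→{5,6,7}. Safe: 1, 2, 3, 4, 8, 9. Place at column 4.
Row 3: attacked by (1,6)→{4,6,8}; (2,4)→{3,4,5}. Safe: 1, 2, 7, 9. Place at column 2.
Row 4: attacked by (1,6)→{3,6,9}; (2,4)→{2,4,6}; (3,2)→{1,2,3}. Safe: 5, 7, 8. Place at column 7.
Row 5: attacked by (1,6)→{2,6}; (2,4)→{1,4,7}; (3,2)→{2,4}; (4,7)→{6,7,8}. Safe: 3, 5, 9. Place at column 9.
Row 6: attacked by (1,6)→{1,6}; (2,4)→{4,8}; (3,2)→{2,5}; (4,7)→{5,7,9}; (5,9)→{8,9}. Safe: 3. Place at column 3.
Row 7: attacked by (1,6)→{6}; (2,4)→{4,9}; (3,2)→{2,6}; (4,7)→{4,7}; (5,9)→{7,9}; (6,3)→{2,3,4}. Safe: 1, 5, 8. Place at column 5.
Row 8: attacked by (1,6)→{6}; (2,4)→{4}; (3,2)→{2,7}; (4,7)→{3,7}; (5,9)→{6,9}; (6,3)→{1,3,5}; (7,5)→{4,5,6}. Safe: 8. Place at column 8.
Row 9: attacked by (1,6)→{6}; (2,4)→{4}; (3,2)→{2,8}; (4,7)→{2,7}; (5,9)→{5,9}; (6,3)→{3,6}; (7,5)→{3,5,7}; (8,8)→{7,8,9}. Safe: 1. Place at column 1.
Columns [6, 4, 2, 7, 9, 3, 5, 8, 1], r−c [-5, -2, 1, -3, -4, 3, 2, 0, 8], r+c [7, 6, 5, 11, 14, 9, 12, 16, 10] are all distinct, so no two queens attack.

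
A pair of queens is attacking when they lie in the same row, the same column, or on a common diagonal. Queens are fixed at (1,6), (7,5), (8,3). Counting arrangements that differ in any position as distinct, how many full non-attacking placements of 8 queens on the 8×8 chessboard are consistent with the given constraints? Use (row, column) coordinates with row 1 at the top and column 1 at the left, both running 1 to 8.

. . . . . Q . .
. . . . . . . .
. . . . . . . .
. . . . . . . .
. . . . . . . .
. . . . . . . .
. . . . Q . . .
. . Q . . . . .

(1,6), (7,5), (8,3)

Branch on row 2: col 1 → 0; col 2 → 1; col 4 → 1; col 8 → 1.
Sum: 0 + 1 + 1 + 1 = 3.

3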